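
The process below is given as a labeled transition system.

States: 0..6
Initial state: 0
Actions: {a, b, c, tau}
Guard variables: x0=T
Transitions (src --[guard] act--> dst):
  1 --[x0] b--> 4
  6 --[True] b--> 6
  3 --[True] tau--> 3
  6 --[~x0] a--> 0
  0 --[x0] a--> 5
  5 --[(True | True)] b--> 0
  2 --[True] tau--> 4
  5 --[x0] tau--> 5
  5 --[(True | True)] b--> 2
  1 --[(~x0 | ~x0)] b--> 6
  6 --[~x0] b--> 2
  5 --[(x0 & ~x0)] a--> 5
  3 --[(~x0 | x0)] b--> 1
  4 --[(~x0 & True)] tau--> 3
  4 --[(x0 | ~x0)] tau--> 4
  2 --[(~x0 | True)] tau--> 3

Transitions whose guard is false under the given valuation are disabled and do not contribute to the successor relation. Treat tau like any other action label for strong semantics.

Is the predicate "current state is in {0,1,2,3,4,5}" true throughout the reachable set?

Allowed set {0,1,2,3,4,5}
R = {0,1,2,3,4,5}
  0: safe
  1: safe
  2: safe
  3: safe
  4: safe
  5: safe

Answer: INVARIANT HOLDS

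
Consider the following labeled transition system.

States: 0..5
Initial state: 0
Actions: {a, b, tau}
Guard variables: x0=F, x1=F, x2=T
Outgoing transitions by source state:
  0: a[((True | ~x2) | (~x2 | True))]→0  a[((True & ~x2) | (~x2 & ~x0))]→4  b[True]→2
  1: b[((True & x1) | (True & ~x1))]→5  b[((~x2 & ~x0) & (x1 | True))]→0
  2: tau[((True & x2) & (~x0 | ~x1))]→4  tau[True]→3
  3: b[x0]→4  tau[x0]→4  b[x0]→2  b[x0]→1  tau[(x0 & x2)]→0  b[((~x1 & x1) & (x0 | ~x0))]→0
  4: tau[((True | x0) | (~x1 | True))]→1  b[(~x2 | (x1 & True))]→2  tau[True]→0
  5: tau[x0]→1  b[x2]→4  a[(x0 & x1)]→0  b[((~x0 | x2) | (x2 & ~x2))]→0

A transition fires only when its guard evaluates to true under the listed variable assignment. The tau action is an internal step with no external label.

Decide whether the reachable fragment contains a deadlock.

R = {0,1,2,3,4,5}
  0: a→0  b→2  [2 exit(s)]
  1: b→5  [1 exit(s)]
  2: tau→3  tau→4  [2 exit(s)]
  3: ∅  [no exit]
  4: tau→0  tau→1  [2 exit(s)]
  5: b→0  b→4  [2 exit(s)]
Path to 3: b·tau

Answer: DEADLOCK at state 3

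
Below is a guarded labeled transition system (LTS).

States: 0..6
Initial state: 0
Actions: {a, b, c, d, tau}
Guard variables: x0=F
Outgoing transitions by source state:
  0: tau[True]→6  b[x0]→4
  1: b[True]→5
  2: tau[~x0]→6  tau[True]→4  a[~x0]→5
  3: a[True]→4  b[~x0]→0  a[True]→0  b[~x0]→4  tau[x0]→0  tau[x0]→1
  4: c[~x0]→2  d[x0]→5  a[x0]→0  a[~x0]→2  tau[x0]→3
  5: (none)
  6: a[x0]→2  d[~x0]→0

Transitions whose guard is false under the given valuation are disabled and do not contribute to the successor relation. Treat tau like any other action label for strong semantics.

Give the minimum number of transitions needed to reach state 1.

Answer: UNREACHABLE

Analysis:
Breadth-first toward 1:
  depth 0: {0}
  depth 1: {6}
1 never appears.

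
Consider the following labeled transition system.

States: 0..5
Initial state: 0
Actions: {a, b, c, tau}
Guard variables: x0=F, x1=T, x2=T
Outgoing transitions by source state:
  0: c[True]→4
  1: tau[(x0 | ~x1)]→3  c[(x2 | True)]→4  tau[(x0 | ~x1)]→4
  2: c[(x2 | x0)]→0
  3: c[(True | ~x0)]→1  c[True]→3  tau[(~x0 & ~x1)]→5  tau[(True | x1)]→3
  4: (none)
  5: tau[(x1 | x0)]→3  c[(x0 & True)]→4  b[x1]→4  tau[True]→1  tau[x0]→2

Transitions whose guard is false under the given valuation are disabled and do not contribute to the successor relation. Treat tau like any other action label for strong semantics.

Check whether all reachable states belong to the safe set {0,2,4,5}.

Allowed set {0,2,4,5}
Reach set: {0,4}
  0: safe
  4: safe

Answer: INVARIANT HOLDS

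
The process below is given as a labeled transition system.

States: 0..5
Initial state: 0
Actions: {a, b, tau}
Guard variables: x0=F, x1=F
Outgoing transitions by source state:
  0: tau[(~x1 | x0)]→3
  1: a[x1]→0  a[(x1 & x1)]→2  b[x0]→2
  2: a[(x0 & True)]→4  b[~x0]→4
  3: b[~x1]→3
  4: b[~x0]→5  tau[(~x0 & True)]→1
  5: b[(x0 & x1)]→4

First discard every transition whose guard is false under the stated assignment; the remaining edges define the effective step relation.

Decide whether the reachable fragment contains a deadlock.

Reachable = {0,3}
  0: tau→3  [deg 1]
  3: b→3  [deg 1]

Answer: DEADLOCK-FREE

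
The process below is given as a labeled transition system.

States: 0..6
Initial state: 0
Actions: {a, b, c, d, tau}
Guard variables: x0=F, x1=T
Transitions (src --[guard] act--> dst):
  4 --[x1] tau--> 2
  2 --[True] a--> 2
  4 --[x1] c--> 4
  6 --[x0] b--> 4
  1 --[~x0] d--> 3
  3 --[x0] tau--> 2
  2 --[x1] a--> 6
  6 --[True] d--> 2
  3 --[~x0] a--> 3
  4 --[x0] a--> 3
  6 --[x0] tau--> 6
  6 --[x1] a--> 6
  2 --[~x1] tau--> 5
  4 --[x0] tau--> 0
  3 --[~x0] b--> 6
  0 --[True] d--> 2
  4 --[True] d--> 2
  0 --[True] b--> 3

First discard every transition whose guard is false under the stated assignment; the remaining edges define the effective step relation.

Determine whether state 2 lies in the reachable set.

Answer: REACHABLE

Analysis:
After dropping false guards: 12 live edges.
depth 0: {0}
depth 1: {2,3}  cumulative {0,2,3}
depth 2: {6}  cumulative {0,2,3,6}
R = {0,2,3,6}
Path to 2: d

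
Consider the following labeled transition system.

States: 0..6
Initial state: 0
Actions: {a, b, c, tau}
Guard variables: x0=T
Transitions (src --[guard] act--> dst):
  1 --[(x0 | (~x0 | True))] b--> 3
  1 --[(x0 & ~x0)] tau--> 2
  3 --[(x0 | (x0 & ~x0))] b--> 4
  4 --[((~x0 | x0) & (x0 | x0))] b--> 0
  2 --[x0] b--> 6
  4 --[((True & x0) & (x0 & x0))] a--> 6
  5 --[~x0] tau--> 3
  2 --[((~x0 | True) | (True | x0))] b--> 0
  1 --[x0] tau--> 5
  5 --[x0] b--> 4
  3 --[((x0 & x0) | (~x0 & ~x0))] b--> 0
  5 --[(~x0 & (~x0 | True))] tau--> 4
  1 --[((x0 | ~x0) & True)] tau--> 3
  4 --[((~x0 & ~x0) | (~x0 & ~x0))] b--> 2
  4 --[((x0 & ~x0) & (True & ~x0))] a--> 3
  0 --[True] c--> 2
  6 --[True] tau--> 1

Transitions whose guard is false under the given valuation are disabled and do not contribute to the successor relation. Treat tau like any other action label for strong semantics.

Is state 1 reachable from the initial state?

Guard filter leaves 12 enabled edge(s).
Layer 0: {0}
Layer 1: {2}  total {0,2}
Layer 2: {6}  total {0,2,6}
Layer 3: {1}  total {0,1,2,6}
Layer 4: {3,5}  total {0,1,2,3,5,6}
Layer 5: {4}  total {0,1,2,3,4,5,6}
R = {0,1,2,3,4,5,6}
witness 1: c·b·tau

Answer: REACHABLE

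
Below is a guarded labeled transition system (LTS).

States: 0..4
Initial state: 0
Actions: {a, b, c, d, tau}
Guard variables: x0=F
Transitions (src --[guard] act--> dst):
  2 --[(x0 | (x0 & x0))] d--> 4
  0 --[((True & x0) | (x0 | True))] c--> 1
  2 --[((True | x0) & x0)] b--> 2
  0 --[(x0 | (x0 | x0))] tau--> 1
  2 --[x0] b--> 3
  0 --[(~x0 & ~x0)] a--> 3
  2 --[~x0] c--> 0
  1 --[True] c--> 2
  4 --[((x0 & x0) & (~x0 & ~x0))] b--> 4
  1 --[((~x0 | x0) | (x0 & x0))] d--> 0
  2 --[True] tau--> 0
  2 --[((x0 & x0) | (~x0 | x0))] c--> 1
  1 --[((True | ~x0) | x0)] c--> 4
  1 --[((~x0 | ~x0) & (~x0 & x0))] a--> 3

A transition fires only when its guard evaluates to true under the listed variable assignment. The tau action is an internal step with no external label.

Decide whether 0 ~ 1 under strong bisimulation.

Answer: NOT BISIMILAR

Working:
Compute ~ classes (split until stable):
  π0 = {{0,1,2,3,4}}
  π1 = {{0},{1},{2},{3,4}}
Fixed point at round 2; 4 class(es).
[0]={0}  [1]={1}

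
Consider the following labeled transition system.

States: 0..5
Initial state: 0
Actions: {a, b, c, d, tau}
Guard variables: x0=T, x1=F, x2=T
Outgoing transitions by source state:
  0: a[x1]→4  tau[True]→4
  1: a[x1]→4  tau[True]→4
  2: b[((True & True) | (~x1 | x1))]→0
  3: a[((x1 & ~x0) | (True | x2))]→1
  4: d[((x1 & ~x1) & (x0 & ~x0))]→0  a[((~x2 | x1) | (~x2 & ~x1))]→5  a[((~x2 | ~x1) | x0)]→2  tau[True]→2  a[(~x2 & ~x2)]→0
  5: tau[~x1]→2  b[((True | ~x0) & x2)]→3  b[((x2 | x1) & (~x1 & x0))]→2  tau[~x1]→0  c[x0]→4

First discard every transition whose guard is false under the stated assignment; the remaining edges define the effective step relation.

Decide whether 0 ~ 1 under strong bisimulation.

Refine partition for ~:
  π0 = {{0,1,2,3,4,5}}
  π1 = {{0,1},{2},{3},{4},{5}}
stable after 2 split(s): 5 block(s)
0∈{0,1}, 1∈{0,1}

Answer: BISIMILAR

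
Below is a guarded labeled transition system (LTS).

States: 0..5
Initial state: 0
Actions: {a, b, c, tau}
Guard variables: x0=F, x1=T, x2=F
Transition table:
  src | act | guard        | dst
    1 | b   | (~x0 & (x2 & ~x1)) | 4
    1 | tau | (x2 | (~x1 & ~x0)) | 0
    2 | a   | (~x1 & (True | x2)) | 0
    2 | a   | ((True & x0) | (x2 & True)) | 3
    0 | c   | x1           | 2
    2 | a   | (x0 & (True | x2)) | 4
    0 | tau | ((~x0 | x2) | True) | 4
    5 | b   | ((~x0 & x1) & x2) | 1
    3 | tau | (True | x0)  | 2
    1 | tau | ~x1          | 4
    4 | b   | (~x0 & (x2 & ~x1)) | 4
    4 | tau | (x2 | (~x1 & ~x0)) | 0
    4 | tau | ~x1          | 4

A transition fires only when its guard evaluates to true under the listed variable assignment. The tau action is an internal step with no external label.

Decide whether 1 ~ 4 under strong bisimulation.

Bisimulation quotient by refinement:
  round 0: {{0,1,2,3,4,5}}
  round 1: {{0},{1,2,4,5},{3}}
Fixed point at round 2; 3 class(es).
class of 1: {1,2,4,5}; class of 4: {1,2,4,5}

Answer: BISIMILAR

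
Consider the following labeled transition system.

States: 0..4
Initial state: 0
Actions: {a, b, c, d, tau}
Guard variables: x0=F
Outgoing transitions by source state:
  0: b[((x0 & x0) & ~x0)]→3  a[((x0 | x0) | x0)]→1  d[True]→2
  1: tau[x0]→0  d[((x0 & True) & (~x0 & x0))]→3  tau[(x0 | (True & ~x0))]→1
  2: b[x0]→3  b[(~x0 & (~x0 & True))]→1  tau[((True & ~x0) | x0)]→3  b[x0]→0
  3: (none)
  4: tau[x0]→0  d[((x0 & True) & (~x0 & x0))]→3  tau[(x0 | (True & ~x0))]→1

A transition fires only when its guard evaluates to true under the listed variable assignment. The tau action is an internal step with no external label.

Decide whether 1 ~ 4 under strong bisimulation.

Answer: BISIMILAR

Trace:
Bisimulation quotient by refinement:
  P[0] = {{0,1,2,3,4}}
  P[1] = {{0},{1,4},{2},{3}}
stable after 2 split(s): 4 block(s)
1∈{1,4}, 4∈{1,4}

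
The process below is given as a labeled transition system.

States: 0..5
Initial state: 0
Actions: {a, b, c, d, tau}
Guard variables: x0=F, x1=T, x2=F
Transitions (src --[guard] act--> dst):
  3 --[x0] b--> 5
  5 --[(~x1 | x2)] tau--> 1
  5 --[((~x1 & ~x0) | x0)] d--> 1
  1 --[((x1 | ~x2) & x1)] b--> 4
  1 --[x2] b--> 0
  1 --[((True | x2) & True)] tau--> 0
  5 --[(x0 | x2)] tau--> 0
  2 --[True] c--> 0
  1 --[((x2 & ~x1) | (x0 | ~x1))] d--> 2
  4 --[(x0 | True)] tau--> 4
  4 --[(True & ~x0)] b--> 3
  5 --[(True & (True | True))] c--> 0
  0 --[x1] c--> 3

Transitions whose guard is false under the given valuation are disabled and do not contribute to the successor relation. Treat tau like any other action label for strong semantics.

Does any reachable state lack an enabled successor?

Answer: DEADLOCK at state 3

Trace:
R = {0,3}
  0: c→3  [1 exit(s)]
  3: ∅  [no exit]
trace reaching 3: c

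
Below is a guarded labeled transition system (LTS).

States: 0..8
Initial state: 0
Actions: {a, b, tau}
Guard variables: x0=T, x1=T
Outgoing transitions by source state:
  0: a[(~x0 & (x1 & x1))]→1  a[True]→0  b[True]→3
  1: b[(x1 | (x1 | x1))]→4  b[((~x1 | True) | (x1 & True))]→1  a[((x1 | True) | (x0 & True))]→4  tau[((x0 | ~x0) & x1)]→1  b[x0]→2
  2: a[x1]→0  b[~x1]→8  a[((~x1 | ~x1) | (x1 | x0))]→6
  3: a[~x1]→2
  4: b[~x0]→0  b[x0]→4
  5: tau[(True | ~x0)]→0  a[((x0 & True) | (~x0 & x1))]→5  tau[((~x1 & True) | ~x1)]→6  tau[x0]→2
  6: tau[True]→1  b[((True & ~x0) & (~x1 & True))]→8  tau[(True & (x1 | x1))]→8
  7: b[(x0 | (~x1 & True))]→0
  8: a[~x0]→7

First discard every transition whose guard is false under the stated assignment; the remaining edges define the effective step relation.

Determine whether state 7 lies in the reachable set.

Answer: UNREACHABLE

Analysis:
Guard filter leaves 16 enabled edge(s).
Layer 0: {0}
Layer 1: {3}  total {0,3}
Reach set: {0,3}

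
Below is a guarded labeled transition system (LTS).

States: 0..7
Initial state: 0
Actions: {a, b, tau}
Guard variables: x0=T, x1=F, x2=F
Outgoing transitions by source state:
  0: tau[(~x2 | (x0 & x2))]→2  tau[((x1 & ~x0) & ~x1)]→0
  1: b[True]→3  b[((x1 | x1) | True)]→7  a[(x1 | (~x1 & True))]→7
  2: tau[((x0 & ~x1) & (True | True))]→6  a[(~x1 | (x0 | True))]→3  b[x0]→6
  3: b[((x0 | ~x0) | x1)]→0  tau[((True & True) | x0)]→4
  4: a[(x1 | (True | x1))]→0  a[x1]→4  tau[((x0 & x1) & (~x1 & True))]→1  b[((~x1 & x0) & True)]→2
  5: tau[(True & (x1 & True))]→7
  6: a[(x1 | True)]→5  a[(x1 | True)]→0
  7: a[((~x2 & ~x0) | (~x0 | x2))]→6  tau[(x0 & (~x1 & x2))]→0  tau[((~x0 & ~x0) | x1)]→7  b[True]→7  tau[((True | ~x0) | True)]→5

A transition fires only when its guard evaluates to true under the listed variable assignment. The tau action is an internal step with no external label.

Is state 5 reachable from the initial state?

Answer: REACHABLE

Analysis:
15 transition(s) survive guard evaluation.
L0 = {0}
L1 = {2}  total {0,2}
L2 = {3,6}  total {0,2,3,6}
L3 = {4,5}  total {0,2,3,4,5,6}
Reach set: {0,2,3,4,5,6}
Path to 5: tau·tau·a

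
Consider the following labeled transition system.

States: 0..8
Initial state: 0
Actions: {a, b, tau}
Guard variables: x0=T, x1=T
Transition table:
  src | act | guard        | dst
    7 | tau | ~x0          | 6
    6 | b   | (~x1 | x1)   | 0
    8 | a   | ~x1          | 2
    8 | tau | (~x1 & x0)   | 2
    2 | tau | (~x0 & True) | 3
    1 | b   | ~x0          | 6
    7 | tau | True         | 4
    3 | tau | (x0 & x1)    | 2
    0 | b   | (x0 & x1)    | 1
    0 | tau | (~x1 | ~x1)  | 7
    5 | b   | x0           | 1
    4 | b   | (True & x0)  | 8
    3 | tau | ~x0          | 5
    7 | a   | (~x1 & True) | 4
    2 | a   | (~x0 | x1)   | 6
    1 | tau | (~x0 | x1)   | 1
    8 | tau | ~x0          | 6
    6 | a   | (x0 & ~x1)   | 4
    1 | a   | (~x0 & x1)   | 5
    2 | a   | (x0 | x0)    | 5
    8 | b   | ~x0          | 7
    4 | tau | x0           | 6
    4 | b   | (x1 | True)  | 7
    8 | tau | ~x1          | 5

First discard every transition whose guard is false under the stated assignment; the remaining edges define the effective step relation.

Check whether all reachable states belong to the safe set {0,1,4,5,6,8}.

Answer: INVARIANT HOLDS

Working:
Safe = {0,1,4,5,6,8}
Reach set: {0,1}
  0: ✓
  1: ✓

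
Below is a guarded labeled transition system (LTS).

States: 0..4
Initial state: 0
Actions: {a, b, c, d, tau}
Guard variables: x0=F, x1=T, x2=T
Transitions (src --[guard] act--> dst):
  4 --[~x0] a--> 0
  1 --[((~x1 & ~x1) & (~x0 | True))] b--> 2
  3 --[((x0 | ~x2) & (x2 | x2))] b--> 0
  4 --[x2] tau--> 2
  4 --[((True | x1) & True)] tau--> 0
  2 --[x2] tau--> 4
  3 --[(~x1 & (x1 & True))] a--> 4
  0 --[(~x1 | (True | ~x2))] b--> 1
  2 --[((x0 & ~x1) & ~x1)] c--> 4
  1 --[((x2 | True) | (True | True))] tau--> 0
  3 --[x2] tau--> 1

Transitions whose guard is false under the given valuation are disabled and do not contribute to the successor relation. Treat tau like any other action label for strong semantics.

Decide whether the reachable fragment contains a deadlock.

Reachable = {0,1}
  0: b→1  [1 exit(s)]
  1: tau→0  [1 exit(s)]

Answer: DEADLOCK-FREE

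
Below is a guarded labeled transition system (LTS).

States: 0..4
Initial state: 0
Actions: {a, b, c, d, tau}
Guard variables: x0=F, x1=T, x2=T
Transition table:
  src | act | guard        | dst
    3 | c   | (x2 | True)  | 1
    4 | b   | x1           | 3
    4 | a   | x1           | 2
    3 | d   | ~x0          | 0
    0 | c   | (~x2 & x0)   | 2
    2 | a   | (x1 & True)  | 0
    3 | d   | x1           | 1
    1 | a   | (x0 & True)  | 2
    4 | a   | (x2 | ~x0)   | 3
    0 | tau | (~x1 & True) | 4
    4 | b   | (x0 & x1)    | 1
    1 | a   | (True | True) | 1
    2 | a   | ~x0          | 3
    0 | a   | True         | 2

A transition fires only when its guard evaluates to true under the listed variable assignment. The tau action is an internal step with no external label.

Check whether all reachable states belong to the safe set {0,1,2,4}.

Answer: INVARIANT VIOLATED at state 3

Analysis:
Allowed set {0,1,2,4}
Reach set: {0,1,2,3}
  0: safe
  1: safe
  2: safe
  3: VIOLATES
reach 3 via a·a — violates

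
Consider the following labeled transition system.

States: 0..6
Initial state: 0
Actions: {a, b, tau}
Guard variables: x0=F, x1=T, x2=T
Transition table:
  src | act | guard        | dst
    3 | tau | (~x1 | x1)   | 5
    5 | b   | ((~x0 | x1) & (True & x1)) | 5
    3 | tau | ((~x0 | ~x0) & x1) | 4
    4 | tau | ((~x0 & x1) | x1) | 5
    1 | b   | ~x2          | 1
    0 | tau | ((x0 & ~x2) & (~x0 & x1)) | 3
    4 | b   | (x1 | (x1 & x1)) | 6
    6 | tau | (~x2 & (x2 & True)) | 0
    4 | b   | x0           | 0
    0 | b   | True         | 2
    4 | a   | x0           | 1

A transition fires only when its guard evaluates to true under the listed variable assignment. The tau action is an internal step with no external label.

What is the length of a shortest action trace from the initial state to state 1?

Answer: UNREACHABLE

Analysis:
BFS to 1:
  depth 0: {0}
  depth 1: {2}
1 never appears.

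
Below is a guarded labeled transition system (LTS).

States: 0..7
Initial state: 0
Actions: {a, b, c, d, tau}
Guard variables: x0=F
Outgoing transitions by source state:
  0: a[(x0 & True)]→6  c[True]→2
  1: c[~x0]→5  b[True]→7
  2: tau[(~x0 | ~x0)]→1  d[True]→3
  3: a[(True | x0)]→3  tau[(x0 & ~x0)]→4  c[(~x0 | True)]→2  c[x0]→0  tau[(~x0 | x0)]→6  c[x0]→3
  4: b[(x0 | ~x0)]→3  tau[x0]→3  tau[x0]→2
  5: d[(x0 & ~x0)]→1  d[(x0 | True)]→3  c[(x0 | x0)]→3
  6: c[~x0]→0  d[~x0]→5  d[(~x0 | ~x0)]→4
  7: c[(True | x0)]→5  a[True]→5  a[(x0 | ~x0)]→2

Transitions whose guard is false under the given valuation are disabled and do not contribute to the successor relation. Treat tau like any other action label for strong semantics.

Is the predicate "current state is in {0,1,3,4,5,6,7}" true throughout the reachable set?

Answer: INVARIANT VIOLATED at state 2

Analysis:
Allowed set {0,1,3,4,5,6,7}
R = {0,1,2,3,4,5,6,7}
  0: ok
  1: ok
  2: outside
  3: ok
  4: ok
  5: ok
  6: ok
  7: ok
counterexample path to 2: c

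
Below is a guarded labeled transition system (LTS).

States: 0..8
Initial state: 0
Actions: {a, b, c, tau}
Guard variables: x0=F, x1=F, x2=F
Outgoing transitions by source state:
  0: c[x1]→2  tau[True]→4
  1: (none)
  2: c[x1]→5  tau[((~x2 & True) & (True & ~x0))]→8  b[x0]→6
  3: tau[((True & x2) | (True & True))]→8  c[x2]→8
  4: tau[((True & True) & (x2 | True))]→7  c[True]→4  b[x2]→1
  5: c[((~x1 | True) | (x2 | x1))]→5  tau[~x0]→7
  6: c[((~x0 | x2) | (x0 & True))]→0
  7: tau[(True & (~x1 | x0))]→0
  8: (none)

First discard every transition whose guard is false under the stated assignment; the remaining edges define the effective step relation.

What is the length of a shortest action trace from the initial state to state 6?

Layered search for 6:
  L0 = {0}
  L1 = {4}
  L2 = {7}
6 never appears.

Answer: UNREACHABLE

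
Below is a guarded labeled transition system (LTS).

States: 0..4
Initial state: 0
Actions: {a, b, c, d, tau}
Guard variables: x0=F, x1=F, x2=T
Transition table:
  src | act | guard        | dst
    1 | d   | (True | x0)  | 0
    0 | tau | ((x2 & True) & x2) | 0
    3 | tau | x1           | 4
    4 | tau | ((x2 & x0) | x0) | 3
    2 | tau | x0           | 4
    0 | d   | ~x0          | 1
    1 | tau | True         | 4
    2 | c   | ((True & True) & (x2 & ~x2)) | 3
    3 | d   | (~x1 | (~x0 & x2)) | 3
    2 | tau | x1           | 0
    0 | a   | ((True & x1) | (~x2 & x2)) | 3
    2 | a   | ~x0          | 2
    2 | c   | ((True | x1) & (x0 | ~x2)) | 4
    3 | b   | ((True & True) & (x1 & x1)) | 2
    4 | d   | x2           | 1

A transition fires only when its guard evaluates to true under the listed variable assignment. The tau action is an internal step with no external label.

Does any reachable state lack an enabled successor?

Answer: DEADLOCK-FREE

Trace:
Reachable = {0,1,4}
  0: d→1  tau→0  [2 exit(s)]
  1: d→0  tau→4  [2 exit(s)]
  4: d→1  [1 exit(s)]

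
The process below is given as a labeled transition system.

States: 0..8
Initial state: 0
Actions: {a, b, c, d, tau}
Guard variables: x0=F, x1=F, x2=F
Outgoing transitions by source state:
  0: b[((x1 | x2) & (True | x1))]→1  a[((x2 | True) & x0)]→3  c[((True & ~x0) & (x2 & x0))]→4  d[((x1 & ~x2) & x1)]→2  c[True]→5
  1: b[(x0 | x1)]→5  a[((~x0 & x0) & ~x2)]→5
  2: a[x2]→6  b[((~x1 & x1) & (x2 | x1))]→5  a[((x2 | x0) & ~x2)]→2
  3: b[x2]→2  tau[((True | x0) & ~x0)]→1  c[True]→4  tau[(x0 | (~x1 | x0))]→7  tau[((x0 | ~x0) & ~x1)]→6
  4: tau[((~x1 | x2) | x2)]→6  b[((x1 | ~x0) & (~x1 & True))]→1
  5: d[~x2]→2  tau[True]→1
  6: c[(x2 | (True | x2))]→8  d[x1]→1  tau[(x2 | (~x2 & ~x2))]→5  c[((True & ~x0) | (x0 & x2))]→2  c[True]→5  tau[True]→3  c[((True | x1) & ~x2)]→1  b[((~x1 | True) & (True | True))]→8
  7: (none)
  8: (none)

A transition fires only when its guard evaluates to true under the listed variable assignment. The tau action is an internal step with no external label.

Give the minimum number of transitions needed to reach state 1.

Answer: 2

Trace:
Breadth-first toward 1:
  L0 = {0}
  L1 = {5}
  L2 = {1,2}
depth(1)=2, e.g. c·tau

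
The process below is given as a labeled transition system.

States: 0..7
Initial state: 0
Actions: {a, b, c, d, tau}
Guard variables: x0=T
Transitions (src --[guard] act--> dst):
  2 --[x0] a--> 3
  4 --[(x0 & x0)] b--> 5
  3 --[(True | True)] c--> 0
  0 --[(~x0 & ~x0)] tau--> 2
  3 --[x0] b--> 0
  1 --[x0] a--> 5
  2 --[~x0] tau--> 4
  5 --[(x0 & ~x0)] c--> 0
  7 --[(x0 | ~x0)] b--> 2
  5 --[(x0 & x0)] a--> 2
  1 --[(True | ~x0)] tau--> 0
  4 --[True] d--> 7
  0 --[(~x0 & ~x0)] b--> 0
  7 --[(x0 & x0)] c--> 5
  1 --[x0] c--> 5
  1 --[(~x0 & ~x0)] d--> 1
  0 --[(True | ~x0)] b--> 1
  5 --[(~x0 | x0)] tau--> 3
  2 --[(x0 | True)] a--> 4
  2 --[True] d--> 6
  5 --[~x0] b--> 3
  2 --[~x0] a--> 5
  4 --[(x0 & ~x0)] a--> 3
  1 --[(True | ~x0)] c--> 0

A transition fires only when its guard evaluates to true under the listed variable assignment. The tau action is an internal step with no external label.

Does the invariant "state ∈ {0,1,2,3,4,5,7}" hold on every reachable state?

Inv-set: {0,1,2,3,4,5,7}
Reach set: {0,1,2,3,4,5,6,7}
  0: ✓
  1: ✓
  2: ✓
  3: ✓
  4: ✓
  5: ✓
  6: ✗ unsafe
  7: ✓
counterexample path to 6: b·a·a·d

Answer: INVARIANT VIOLATED at state 6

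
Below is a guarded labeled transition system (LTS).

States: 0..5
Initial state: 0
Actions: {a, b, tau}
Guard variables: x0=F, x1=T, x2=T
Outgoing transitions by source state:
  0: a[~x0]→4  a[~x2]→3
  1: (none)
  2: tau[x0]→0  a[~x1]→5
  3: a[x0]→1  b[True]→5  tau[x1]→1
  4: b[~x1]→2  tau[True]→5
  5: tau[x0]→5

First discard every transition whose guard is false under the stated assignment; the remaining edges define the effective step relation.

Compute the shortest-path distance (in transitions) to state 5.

Answer: 2

Trace:
Breadth-first toward 5:
  depth 0: {0}
  depth 1: {4}
  depth 2: {5}
5 enters at depth 2; path a·tau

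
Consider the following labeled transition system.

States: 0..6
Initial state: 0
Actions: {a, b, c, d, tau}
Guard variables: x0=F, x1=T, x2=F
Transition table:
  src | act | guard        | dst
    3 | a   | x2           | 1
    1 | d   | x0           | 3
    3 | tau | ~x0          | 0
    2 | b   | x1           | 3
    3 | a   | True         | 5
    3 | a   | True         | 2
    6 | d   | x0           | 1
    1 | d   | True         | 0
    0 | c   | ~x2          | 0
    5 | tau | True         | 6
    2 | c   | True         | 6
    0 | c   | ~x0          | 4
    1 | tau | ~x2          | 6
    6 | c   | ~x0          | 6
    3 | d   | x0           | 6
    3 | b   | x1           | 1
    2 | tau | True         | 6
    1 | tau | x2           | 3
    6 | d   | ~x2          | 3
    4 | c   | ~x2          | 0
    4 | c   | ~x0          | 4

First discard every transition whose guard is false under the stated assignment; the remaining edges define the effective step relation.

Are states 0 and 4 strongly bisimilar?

Bisimulation quotient by refinement:
  round 0: {{0,1,2,3,4,5,6}}
  round 1: {{0,4},{1},{2},{3},{5},{6}}
Fixed point at round 2; 6 class(es).
[0]={0,4}  [4]={0,4}

Answer: BISIMILAR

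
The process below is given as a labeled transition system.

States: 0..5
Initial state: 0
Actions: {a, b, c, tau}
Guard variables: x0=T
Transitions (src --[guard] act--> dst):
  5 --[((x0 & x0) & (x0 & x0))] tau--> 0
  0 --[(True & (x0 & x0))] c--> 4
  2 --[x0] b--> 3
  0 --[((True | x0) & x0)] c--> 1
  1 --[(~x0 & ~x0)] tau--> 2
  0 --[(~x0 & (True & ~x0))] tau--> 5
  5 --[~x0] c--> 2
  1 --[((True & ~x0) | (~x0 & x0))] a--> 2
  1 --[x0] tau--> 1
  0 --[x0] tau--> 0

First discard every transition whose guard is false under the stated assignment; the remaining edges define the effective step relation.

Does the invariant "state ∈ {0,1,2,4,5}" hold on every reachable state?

Answer: INVARIANT HOLDS

Trace:
Allowed set {0,1,2,4,5}
R = {0,1,4}
  0: safe
  1: safe
  4: safe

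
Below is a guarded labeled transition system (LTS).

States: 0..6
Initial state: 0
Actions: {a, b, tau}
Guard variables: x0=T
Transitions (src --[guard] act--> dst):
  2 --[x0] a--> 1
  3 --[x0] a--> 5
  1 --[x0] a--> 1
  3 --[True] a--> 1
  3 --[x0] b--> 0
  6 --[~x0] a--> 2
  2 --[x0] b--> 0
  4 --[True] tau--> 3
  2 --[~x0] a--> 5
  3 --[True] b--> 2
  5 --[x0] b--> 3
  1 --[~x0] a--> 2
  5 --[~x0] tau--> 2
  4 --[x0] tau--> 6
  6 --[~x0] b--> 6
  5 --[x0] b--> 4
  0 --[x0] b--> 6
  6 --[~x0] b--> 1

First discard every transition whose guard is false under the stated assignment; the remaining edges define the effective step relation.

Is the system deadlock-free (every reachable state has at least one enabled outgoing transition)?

Answer: DEADLOCK at state 6

Analysis:
Reach set: {0,6}
  0: b→6  [1 out]
  6: ∅  [deadlock]
Path to 6: b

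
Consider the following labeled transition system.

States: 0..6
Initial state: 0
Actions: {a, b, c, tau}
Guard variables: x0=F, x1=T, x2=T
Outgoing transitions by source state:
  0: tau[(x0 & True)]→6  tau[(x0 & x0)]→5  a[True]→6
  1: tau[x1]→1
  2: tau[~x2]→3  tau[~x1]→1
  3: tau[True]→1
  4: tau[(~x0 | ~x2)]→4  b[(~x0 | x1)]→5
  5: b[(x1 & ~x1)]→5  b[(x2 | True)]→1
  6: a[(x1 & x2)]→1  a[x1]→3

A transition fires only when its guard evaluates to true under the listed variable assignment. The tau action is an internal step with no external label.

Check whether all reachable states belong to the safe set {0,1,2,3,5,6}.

Allowed set {0,1,2,3,5,6}
Reachable = {0,1,3,6}
  0: ok
  1: ok
  3: ok
  6: ok

Answer: INVARIANT HOLDS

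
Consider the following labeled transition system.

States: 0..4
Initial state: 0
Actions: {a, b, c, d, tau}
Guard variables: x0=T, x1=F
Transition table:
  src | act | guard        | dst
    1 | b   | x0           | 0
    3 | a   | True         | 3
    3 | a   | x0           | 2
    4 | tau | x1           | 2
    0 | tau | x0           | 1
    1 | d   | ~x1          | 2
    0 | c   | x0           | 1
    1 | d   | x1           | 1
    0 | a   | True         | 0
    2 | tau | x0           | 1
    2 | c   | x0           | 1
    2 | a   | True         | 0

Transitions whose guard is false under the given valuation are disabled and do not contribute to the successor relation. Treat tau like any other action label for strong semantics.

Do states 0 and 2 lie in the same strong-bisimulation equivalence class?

Answer: BISIMILAR

Trace:
Bisimulation quotient by refinement:
  round 0: {{0,1,2,3,4}}
  round 1: {{0,2},{1},{3},{4}}
4 equivalence class(es) (converged in 2)
class of 0: {0,2}; class of 2: {0,2}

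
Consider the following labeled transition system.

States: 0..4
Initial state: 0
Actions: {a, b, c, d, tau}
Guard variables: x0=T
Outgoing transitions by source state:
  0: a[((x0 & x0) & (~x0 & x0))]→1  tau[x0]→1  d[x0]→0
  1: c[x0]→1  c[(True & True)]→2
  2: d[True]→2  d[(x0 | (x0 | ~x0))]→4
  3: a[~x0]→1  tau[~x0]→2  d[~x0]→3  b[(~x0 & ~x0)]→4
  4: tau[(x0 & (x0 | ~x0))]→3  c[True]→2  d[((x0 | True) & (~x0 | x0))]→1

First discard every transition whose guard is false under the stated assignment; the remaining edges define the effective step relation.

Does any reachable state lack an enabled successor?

Reachable = {0,1,2,3,4}
  0: d→0  tau→1  [deg 2]
  1: c→1  c→2  [deg 2]
  2: d→2  d→4  [deg 2]
  3: ∅  [no exit]
  4: c→2  d→1  tau→3  [deg 3]
witness 3: tau·c·d·tau

Answer: DEADLOCK at state 3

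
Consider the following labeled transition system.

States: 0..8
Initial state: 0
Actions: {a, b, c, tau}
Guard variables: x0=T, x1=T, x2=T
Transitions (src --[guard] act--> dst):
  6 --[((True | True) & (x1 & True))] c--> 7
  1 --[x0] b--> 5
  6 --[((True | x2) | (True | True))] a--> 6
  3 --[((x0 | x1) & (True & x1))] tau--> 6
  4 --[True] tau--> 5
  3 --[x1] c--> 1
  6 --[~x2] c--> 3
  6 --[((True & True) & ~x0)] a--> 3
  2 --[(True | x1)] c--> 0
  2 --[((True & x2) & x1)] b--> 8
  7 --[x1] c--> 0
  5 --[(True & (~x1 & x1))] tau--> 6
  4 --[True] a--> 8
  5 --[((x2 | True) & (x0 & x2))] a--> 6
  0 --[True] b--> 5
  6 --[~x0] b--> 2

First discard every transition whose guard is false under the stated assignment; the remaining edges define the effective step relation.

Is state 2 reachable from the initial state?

Answer: UNREACHABLE

Trace:
12 transition(s) survive guard evaluation.
depth 0: {0}
depth 1: {5}  cumulative {0,5}
depth 2: {6}  cumulative {0,5,6}
depth 3: {7}  cumulative {0,5,6,7}
R = {0,5,6,7}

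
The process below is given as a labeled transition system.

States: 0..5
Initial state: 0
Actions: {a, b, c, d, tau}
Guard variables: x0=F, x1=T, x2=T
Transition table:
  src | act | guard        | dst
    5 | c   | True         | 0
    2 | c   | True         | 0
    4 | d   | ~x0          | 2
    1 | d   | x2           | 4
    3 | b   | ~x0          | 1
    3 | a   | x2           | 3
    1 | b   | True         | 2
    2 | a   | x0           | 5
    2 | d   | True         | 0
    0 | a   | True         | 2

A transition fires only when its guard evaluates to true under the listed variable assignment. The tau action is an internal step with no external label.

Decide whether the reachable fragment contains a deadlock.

Answer: DEADLOCK-FREE

Trace:
Reachable = {0,2}
  0: a→2  [deg 1]
  2: c→0  d→0  [deg 2]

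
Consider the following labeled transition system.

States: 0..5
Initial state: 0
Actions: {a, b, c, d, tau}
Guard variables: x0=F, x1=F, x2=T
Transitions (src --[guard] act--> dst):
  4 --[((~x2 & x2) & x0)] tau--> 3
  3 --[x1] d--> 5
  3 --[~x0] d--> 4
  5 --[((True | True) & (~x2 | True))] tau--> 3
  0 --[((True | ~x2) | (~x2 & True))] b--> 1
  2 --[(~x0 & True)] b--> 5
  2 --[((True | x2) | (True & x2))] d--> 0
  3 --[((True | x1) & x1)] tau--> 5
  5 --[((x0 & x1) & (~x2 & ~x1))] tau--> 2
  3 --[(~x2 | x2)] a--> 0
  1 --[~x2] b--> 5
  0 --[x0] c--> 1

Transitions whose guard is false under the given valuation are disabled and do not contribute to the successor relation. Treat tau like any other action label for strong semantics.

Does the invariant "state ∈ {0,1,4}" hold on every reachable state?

Safe = {0,1,4}
Reachable = {0,1}
  0: ok
  1: ok

Answer: INVARIANT HOLDS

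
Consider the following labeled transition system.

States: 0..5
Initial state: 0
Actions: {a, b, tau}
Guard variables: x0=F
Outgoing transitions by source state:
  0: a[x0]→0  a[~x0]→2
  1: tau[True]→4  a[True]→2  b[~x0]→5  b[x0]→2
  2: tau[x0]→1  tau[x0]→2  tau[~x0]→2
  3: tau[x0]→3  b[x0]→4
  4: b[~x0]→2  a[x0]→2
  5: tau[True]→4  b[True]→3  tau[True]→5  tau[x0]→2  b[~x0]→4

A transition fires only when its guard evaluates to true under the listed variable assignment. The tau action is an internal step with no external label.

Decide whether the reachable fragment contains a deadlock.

Answer: DEADLOCK-FREE

Trace:
Reachable = {0,2}
  0: a→2  [deg 1]
  2: tau→2  [deg 1]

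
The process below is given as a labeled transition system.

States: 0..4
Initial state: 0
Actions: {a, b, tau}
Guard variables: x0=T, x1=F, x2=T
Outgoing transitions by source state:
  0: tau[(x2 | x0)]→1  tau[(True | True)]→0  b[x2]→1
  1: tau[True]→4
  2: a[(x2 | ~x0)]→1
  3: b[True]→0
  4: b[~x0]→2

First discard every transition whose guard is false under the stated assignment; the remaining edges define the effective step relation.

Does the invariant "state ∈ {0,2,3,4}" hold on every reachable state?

Allowed set {0,2,3,4}
Reachable = {0,1,4}
  0: ✓
  1: VIOLATES
  4: ✓
reach 1 via tau — violates

Answer: INVARIANT VIOLATED at state 1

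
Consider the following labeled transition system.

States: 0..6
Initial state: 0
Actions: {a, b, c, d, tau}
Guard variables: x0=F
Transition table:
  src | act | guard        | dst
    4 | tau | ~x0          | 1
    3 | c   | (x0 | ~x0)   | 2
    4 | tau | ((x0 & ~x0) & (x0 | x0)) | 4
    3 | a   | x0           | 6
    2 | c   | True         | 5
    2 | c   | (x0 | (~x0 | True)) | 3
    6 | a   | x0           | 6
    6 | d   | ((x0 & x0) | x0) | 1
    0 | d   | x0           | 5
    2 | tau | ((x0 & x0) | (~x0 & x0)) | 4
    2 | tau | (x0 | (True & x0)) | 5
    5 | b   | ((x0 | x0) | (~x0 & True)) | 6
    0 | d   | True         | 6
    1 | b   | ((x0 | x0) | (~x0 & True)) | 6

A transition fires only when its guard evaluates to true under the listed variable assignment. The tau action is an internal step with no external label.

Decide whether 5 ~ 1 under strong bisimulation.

Answer: BISIMILAR

Analysis:
Compute ~ classes (split until stable):
  round 0: {{0,1,2,3,4,5,6}}
  round 1: {{0},{1,5},{2,3},{4},{6}}
  round 2: {{0},{1,5},{2},{3},{4},{6}}
Fixed point at round 3; 6 class(es).
[5]={1,5}  [1]={1,5}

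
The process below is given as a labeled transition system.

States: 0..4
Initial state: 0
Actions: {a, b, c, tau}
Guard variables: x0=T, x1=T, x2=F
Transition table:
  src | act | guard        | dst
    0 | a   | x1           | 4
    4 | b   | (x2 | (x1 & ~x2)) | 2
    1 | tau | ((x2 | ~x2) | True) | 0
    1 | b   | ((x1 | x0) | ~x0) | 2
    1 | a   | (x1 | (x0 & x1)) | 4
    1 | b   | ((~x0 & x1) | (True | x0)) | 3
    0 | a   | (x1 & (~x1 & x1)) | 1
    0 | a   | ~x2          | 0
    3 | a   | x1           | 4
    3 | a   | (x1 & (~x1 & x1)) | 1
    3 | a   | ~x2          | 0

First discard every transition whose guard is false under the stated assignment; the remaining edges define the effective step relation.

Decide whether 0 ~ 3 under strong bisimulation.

Answer: BISIMILAR

Analysis:
Compute ~ classes (split until stable):
  P[0] = {{0,1,2,3,4}}
  P[1] = {{0,3},{1},{2},{4}}
4 equivalence class(es) (converged in 2)
[0]={0,3}  [3]={0,3}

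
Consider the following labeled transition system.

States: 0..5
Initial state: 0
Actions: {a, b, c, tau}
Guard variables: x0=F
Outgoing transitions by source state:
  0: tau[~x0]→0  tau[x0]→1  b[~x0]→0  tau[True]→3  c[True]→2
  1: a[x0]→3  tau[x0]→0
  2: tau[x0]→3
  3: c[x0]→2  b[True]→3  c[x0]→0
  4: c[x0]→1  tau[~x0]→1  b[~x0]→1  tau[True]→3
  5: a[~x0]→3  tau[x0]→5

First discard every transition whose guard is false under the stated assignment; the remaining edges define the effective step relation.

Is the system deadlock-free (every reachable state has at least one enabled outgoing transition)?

Reach set: {0,2,3}
  0: b→0  c→2  tau→0  tau→3  [4 out]
  2: ∅  [STUCK]
  3: b→3  [1 out]
witness 2: c

Answer: DEADLOCK at state 2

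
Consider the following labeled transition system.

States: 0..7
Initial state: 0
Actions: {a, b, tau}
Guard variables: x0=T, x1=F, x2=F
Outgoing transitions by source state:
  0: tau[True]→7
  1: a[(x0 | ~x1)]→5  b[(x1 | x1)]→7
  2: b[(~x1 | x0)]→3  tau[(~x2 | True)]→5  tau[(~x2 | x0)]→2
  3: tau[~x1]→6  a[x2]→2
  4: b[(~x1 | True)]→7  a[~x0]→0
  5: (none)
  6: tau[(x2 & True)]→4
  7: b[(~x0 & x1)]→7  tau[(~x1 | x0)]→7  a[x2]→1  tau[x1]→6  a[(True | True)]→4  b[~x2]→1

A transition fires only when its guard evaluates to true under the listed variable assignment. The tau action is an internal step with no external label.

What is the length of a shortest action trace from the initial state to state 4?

BFS to 4:
  L0 = {0}
  L1 = {7}
  L2 = {1,4}
depth(4)=2, e.g. tau·a

Answer: 2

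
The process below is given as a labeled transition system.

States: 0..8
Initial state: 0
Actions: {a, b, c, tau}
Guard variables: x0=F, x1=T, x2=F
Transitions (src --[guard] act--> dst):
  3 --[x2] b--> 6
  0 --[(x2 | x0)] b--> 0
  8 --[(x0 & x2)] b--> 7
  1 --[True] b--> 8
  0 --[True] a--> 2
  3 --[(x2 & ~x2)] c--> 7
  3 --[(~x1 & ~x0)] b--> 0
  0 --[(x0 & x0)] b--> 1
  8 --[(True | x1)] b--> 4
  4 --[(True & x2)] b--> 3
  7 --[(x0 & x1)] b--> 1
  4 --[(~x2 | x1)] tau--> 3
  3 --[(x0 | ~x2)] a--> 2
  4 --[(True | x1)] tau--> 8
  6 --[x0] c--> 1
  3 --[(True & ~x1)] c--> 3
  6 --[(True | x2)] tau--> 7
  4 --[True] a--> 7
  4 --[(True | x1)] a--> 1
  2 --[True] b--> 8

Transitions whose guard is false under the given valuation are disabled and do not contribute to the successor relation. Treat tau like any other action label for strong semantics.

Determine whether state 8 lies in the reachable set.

After dropping false guards: 10 live edges.
L0 = {0}
L1 = {2}  total {0,2}
L2 = {8}  total {0,2,8}
L3 = {4}  total {0,2,4,8}
L4 = {1,3,7}  total {0,1,2,3,4,7,8}
R = {0,1,2,3,4,7,8}
witness 8: a·b

Answer: REACHABLE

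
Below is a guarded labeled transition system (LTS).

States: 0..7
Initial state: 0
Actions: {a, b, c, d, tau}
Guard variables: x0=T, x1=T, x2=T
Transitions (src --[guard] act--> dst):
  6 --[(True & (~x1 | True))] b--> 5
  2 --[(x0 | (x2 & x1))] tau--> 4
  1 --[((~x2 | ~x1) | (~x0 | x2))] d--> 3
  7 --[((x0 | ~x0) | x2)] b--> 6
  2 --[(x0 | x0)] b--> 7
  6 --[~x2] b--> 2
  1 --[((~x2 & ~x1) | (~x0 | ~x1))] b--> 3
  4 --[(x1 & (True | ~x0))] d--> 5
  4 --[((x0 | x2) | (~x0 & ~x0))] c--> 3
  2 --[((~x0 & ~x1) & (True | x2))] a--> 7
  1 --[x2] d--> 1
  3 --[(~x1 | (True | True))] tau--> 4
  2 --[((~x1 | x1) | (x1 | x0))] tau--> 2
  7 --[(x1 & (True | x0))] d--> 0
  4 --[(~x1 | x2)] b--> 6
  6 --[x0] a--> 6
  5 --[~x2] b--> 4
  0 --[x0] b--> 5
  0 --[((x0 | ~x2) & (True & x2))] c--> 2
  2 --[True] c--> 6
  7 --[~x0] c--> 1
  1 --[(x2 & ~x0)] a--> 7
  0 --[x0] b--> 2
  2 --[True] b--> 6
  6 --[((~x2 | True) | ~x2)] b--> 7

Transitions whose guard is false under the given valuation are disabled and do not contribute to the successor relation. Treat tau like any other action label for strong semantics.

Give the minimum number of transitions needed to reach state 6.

Answer: 2

Working:
BFS to 6:
  depth 0: {0}
  depth 1: {2,5}
  depth 2: {4,6,7}
first hit 6 at d=2 via b·b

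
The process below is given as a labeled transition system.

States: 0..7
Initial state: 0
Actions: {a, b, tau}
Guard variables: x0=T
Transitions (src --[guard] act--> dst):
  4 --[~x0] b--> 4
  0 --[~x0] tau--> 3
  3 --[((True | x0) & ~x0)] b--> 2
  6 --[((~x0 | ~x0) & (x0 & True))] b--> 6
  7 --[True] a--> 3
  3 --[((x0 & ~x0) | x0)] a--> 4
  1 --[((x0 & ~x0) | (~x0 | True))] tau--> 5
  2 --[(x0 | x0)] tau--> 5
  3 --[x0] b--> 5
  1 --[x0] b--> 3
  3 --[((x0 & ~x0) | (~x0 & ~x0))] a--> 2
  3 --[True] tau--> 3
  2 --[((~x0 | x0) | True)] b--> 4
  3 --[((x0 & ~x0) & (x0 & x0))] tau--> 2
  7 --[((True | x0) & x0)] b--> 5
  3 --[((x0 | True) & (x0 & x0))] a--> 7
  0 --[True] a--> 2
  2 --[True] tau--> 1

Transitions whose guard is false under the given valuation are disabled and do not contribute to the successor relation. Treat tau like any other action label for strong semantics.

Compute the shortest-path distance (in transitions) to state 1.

Layered search for 1:
  depth 0: {0}
  depth 1: {2}
  depth 2: {1,4,5}
1 enters at depth 2; path a·tau

Answer: 2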